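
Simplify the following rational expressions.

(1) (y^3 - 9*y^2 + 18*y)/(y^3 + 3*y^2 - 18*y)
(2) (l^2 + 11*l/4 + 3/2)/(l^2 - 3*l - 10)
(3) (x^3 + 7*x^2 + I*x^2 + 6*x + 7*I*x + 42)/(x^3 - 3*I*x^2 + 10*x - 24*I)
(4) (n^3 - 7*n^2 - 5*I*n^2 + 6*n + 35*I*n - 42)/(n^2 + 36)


(1) = (y - 6)/(y + 6)
(2) = (4*l + 3)/(4*l - 20)
(3) = (x + 7)/(x - 4*I)
(4) = (n^2 + n*(-7 + I) - 7*I)/(n + 6*I)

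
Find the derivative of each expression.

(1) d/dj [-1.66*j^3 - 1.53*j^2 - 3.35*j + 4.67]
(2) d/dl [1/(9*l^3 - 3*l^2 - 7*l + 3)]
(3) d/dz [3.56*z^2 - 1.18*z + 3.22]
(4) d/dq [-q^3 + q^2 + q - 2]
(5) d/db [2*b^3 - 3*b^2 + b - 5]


(1) = -4.98*j^2 - 3.06*j - 3.35
(2) = (-27*l^2 + 6*l + 7)/(9*l^3 - 3*l^2 - 7*l + 3)^2
(3) = 7.12*z - 1.18
(4) = -3*q^2 + 2*q + 1
(5) = 6*b^2 - 6*b + 1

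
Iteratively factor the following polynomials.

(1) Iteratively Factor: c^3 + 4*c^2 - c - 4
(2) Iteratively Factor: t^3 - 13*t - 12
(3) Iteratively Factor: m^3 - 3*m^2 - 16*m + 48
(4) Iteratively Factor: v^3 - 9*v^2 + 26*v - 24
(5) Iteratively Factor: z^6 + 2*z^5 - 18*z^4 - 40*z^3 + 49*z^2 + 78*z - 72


(1) = (c + 1)*(c^2 + 3*c - 4) = (c - 1)*(c + 1)*(c + 4)
(2) = (t + 3)*(t^2 - 3*t - 4) = (t - 4)*(t + 3)*(t + 1)
(3) = (m - 3)*(m^2 - 16) = (m - 3)*(m + 4)*(m - 4)
(4) = (v - 3)*(v^2 - 6*v + 8) = (v - 3)*(v - 2)*(v - 4)
(5) = (z - 1)*(z^5 + 3*z^4 - 15*z^3 - 55*z^2 - 6*z + 72) = (z - 1)*(z + 3)*(z^4 - 15*z^2 - 10*z + 24) = (z - 1)*(z + 2)*(z + 3)*(z^3 - 2*z^2 - 11*z + 12) = (z - 1)*(z + 2)*(z + 3)^2*(z^2 - 5*z + 4) = (z - 1)^2*(z + 2)*(z + 3)^2*(z - 4)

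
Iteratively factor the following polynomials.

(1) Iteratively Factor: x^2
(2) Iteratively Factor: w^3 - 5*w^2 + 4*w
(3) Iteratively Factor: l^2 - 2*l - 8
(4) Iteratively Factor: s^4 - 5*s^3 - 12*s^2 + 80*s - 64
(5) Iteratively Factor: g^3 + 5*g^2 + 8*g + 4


(1) = (x)*(x)
(2) = (w - 4)*(w^2 - w) = (w - 4)*(w - 1)*(w)
(3) = (l - 4)*(l + 2)
(4) = (s + 4)*(s^3 - 9*s^2 + 24*s - 16) = (s - 1)*(s + 4)*(s^2 - 8*s + 16) = (s - 4)*(s - 1)*(s + 4)*(s - 4)
(5) = (g + 2)*(g^2 + 3*g + 2) = (g + 2)^2*(g + 1)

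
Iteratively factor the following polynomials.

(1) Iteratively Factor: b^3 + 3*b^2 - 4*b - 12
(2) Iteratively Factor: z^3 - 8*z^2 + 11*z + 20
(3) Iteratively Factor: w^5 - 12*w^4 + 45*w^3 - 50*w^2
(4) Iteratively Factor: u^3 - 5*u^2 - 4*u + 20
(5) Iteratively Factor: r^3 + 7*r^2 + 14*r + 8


(1) = (b + 2)*(b^2 + b - 6) = (b + 2)*(b + 3)*(b - 2)
(2) = (z + 1)*(z^2 - 9*z + 20) = (z - 4)*(z + 1)*(z - 5)
(3) = (w)*(w^4 - 12*w^3 + 45*w^2 - 50*w) = w^2*(w^3 - 12*w^2 + 45*w - 50) = w^2*(w - 2)*(w^2 - 10*w + 25) = w^2*(w - 5)*(w - 2)*(w - 5)
(4) = (u + 2)*(u^2 - 7*u + 10) = (u - 5)*(u + 2)*(u - 2)
(5) = (r + 4)*(r^2 + 3*r + 2) = (r + 2)*(r + 4)*(r + 1)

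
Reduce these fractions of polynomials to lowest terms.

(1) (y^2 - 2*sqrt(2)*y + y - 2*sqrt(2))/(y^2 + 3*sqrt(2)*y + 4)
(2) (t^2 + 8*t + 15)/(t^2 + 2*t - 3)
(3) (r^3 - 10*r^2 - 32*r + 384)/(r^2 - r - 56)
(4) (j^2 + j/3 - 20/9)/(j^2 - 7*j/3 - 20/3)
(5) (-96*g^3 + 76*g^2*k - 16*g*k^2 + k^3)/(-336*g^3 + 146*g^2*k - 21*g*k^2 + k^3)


(1) = (y^2 + y*(1 - 2*sqrt(2)) - 2*sqrt(2))/(y^2 + 3*sqrt(2)*y + 4)
(2) = (t + 5)/(t - 1)
(3) = (r^2 - 2*r - 48)/(r + 7)
(4) = (3*j - 4)/(3*j - 12)
(5) = (2*g - k)/(7*g - k)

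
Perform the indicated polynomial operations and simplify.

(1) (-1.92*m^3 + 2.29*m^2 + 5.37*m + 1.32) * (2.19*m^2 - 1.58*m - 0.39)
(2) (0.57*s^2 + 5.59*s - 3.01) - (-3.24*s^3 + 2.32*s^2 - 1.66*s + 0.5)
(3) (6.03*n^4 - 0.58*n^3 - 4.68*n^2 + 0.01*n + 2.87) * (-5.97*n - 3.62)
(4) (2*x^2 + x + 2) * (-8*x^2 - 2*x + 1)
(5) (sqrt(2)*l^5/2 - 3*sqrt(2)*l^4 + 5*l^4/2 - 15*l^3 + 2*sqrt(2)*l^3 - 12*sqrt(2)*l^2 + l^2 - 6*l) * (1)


(1) = -4.2048*m^5 + 8.0487*m^4 + 8.8909*m^3 - 6.4869*m^2 - 4.1799*m - 0.5148
(2) = 3.24*s^3 - 1.75*s^2 + 7.25*s - 3.51
(3) = -35.9991*n^5 - 18.366*n^4 + 30.0392*n^3 + 16.8819*n^2 - 17.1701*n - 10.3894
(4) = -16*x^4 - 12*x^3 - 16*x^2 - 3*x + 2
(5) = sqrt(2)*l^5/2 - 3*sqrt(2)*l^4 + 5*l^4/2 - 15*l^3 + 2*sqrt(2)*l^3 - 12*sqrt(2)*l^2 + l^2 - 6*l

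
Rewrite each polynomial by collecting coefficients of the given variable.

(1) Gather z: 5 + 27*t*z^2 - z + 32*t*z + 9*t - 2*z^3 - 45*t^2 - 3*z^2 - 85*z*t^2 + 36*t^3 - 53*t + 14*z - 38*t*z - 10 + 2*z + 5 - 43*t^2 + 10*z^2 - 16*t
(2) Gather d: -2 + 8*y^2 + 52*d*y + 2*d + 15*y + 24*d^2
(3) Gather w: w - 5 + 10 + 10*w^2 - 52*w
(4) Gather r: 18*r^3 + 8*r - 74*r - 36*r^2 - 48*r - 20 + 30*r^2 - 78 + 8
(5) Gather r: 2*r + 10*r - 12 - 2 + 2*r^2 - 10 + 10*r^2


(1) = 36*t^3 - 88*t^2 - 60*t - 2*z^3 + z^2*(27*t + 7) + z*(-85*t^2 - 6*t + 15)
(2) = 24*d^2 + d*(52*y + 2) + 8*y^2 + 15*y - 2
(3) = 10*w^2 - 51*w + 5
(4) = 18*r^3 - 6*r^2 - 114*r - 90
(5) = 12*r^2 + 12*r - 24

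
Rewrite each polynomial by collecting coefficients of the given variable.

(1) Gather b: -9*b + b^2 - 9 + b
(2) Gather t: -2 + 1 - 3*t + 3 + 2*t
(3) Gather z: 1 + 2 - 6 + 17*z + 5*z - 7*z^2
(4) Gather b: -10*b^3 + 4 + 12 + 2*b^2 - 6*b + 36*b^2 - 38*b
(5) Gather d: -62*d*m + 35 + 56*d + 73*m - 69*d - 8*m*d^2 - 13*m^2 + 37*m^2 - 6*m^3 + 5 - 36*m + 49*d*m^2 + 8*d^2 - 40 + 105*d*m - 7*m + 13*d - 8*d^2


(1) = b^2 - 8*b - 9
(2) = 2 - t
(3) = -7*z^2 + 22*z - 3
(4) = -10*b^3 + 38*b^2 - 44*b + 16
(5) = -8*d^2*m + d*(49*m^2 + 43*m) - 6*m^3 + 24*m^2 + 30*m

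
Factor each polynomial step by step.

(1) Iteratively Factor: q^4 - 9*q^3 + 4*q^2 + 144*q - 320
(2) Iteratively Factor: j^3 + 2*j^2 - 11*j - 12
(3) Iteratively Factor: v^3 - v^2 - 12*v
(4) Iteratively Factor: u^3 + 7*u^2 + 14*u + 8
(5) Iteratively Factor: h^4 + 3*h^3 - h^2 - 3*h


(1) = (q - 4)*(q^3 - 5*q^2 - 16*q + 80) = (q - 4)*(q + 4)*(q^2 - 9*q + 20) = (q - 5)*(q - 4)*(q + 4)*(q - 4)
(2) = (j - 3)*(j^2 + 5*j + 4) = (j - 3)*(j + 4)*(j + 1)
(3) = (v + 3)*(v^2 - 4*v) = (v - 4)*(v + 3)*(v)
(4) = (u + 2)*(u^2 + 5*u + 4) = (u + 1)*(u + 2)*(u + 4)
(5) = (h + 1)*(h^3 + 2*h^2 - 3*h) = h*(h + 1)*(h^2 + 2*h - 3) = h*(h - 1)*(h + 1)*(h + 3)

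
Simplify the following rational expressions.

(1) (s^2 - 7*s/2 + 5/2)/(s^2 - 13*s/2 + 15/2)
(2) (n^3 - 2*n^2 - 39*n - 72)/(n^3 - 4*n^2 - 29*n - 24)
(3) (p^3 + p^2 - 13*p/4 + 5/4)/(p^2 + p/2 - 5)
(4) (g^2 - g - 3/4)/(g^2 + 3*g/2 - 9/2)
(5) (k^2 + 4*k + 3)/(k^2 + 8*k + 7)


(1) = (2*s^2 - 7*s + 5)/(2*s^2 - 13*s + 15)
(2) = (n + 3)/(n + 1)
(3) = (2*p^2 - 3*p + 1)/(2*p - 4)
(4) = (2*g + 1)/(2*g + 6)
(5) = (k + 3)/(k + 7)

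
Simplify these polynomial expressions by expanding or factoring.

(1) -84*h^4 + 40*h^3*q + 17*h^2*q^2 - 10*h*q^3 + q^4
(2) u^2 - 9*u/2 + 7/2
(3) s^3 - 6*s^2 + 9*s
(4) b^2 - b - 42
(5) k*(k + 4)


(1) = (-7*h + q)*(-3*h + q)*(-2*h + q)*(2*h + q)
(2) = (u - 7/2)*(u - 1)
(3) = s*(s - 3)^2
(4) = (b - 7)*(b + 6)
(5) = k^2 + 4*k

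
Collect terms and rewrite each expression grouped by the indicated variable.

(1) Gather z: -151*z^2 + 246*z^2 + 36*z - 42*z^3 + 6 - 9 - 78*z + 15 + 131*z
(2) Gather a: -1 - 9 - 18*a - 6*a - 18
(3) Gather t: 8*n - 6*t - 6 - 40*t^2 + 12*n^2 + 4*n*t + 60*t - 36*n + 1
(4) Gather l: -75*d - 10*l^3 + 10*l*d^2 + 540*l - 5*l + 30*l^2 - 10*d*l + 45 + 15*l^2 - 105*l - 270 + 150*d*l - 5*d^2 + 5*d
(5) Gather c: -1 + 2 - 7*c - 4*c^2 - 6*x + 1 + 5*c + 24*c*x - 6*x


(1) = -42*z^3 + 95*z^2 + 89*z + 12
(2) = -24*a - 28
(3) = 12*n^2 - 28*n - 40*t^2 + t*(4*n + 54) - 5
(4) = -5*d^2 - 70*d - 10*l^3 + 45*l^2 + l*(10*d^2 + 140*d + 430) - 225
(5) = -4*c^2 + c*(24*x - 2) - 12*x + 2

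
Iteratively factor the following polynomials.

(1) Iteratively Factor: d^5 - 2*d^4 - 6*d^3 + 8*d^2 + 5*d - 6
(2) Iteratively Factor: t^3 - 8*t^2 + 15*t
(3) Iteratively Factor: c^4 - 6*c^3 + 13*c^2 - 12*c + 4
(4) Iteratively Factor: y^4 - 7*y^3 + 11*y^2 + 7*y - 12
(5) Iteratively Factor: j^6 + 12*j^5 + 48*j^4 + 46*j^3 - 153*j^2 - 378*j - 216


(1) = (d + 1)*(d^4 - 3*d^3 - 3*d^2 + 11*d - 6) = (d - 1)*(d + 1)*(d^3 - 2*d^2 - 5*d + 6) = (d - 3)*(d - 1)*(d + 1)*(d^2 + d - 2) = (d - 3)*(d - 1)^2*(d + 1)*(d + 2)
(2) = (t - 3)*(t^2 - 5*t) = t*(t - 3)*(t - 5)
(3) = (c - 1)*(c^3 - 5*c^2 + 8*c - 4) = (c - 1)^2*(c^2 - 4*c + 4) = (c - 2)*(c - 1)^2*(c - 2)
(4) = (y + 1)*(y^3 - 8*y^2 + 19*y - 12) = (y - 4)*(y + 1)*(y^2 - 4*y + 3) = (y - 4)*(y - 1)*(y + 1)*(y - 3)
(5) = (j - 2)*(j^5 + 14*j^4 + 76*j^3 + 198*j^2 + 243*j + 108) = (j - 2)*(j + 1)*(j^4 + 13*j^3 + 63*j^2 + 135*j + 108) = (j - 2)*(j + 1)*(j + 3)*(j^3 + 10*j^2 + 33*j + 36) = (j - 2)*(j + 1)*(j + 3)^2*(j^2 + 7*j + 12) = (j - 2)*(j + 1)*(j + 3)^3*(j + 4)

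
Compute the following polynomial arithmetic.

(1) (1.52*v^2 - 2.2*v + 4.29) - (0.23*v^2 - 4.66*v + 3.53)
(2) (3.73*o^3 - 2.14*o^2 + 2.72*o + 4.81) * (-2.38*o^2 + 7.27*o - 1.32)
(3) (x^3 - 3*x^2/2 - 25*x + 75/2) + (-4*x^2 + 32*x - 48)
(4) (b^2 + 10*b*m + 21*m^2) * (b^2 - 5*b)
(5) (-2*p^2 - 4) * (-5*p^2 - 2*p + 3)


(1) = 1.29*v^2 + 2.46*v + 0.76
(2) = -8.8774*o^5 + 32.2103*o^4 - 26.955*o^3 + 11.1514*o^2 + 31.3783*o - 6.3492
(3) = x^3 - 11*x^2/2 + 7*x - 21/2
(4) = b^4 + 10*b^3*m - 5*b^3 + 21*b^2*m^2 - 50*b^2*m - 105*b*m^2
(5) = 10*p^4 + 4*p^3 + 14*p^2 + 8*p - 12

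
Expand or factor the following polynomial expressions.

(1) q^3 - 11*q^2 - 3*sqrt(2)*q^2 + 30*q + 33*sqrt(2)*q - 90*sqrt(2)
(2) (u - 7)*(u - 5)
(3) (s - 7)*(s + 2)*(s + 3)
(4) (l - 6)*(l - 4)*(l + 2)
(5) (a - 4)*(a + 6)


(1) = (q - 6)*(q - 5)*(q - 3*sqrt(2))
(2) = u^2 - 12*u + 35
(3) = s^3 - 2*s^2 - 29*s - 42
(4) = l^3 - 8*l^2 + 4*l + 48
(5) = a^2 + 2*a - 24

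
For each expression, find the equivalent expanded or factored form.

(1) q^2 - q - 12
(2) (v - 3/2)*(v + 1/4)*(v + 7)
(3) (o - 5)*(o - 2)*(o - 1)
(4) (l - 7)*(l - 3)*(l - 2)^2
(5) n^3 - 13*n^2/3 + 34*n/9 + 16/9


(1) = (q - 4)*(q + 3)
(2) = v^3 + 23*v^2/4 - 73*v/8 - 21/8
(3) = o^3 - 8*o^2 + 17*o - 10
(4) = l^4 - 14*l^3 + 65*l^2 - 124*l + 84
(5) = (n - 8/3)*(n - 2)*(n + 1/3)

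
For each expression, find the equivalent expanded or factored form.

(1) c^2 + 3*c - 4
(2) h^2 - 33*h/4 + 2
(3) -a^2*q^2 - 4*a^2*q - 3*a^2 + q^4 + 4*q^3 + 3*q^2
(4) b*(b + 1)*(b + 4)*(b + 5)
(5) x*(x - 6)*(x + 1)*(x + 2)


(1) = (c - 1)*(c + 4)
(2) = (h - 8)*(h - 1/4)
(3) = (-a + q)*(a + q)*(q + 1)*(q + 3)
(4) = b^4 + 10*b^3 + 29*b^2 + 20*b
(5) = x^4 - 3*x^3 - 16*x^2 - 12*x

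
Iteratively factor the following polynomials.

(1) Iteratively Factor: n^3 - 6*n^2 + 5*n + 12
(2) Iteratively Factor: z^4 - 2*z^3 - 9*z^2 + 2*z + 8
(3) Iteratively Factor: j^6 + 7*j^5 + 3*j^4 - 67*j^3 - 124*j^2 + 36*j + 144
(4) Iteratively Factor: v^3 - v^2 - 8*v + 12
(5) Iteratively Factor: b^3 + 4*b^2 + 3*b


(1) = (n - 4)*(n^2 - 2*n - 3) = (n - 4)*(n - 3)*(n + 1)
(2) = (z - 4)*(z^3 + 2*z^2 - z - 2) = (z - 4)*(z - 1)*(z^2 + 3*z + 2) = (z - 4)*(z - 1)*(z + 2)*(z + 1)
(3) = (j + 3)*(j^5 + 4*j^4 - 9*j^3 - 40*j^2 - 4*j + 48) = (j + 2)*(j + 3)*(j^4 + 2*j^3 - 13*j^2 - 14*j + 24) = (j + 2)^2*(j + 3)*(j^3 - 13*j + 12) = (j - 1)*(j + 2)^2*(j + 3)*(j^2 + j - 12) = (j - 1)*(j + 2)^2*(j + 3)*(j + 4)*(j - 3)
(4) = (v + 3)*(v^2 - 4*v + 4) = (v - 2)*(v + 3)*(v - 2)
(5) = (b)*(b^2 + 4*b + 3) = b*(b + 1)*(b + 3)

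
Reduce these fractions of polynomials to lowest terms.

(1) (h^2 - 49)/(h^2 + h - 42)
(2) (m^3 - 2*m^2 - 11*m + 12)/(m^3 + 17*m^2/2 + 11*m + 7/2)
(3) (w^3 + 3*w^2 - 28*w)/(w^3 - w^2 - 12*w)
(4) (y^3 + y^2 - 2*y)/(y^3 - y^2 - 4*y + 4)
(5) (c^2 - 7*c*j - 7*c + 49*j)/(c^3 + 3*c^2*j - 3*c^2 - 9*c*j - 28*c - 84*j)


(1) = (h - 7)/(h - 6)
(2) = (2*m^3 - 4*m^2 - 22*m + 24)/(2*m^3 + 17*m^2 + 22*m + 7)
(3) = (w + 7)/(w + 3)
(4) = y/(y - 2)
(5) = (c - 7*j)/(c^2 + 3*c*j + 4*c + 12*j)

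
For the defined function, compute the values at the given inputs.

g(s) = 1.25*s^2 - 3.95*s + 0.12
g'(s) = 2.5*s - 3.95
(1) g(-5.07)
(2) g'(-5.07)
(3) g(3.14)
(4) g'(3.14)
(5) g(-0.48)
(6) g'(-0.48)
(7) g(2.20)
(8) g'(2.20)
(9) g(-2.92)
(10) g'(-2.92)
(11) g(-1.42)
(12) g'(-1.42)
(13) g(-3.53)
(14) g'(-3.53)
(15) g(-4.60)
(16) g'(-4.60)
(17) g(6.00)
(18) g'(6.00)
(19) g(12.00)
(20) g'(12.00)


(1) = 52.28
(2) = -16.62
(3) = 0.04
(4) = 3.90
(5) = 2.30
(6) = -5.15
(7) = -2.52
(8) = 1.55
(9) = 22.31
(10) = -11.25
(11) = 8.25
(12) = -7.50
(13) = 29.64
(14) = -12.77
(15) = 44.74
(16) = -15.45
(17) = 21.42
(18) = 11.05
(19) = 132.72
(20) = 26.05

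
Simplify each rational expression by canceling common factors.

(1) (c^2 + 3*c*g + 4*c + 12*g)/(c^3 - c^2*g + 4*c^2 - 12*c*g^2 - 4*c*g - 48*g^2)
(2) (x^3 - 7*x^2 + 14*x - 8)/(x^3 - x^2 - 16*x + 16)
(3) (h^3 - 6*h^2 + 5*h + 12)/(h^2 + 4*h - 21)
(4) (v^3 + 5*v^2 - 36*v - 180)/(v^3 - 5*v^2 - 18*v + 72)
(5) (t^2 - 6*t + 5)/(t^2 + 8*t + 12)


(1) = 1/(c - 4*g)
(2) = (x - 2)/(x + 4)
(3) = (h^2 - 3*h - 4)/(h + 7)
(4) = (v^2 + 11*v + 30)/(v^2 + v - 12)
(5) = (t^2 - 6*t + 5)/(t^2 + 8*t + 12)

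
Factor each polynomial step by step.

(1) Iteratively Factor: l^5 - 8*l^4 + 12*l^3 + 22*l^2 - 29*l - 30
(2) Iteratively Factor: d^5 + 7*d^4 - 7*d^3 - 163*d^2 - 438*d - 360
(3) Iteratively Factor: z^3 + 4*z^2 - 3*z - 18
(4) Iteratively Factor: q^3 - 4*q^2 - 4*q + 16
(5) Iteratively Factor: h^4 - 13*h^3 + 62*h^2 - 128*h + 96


(1) = (l - 5)*(l^4 - 3*l^3 - 3*l^2 + 7*l + 6) = (l - 5)*(l - 3)*(l^3 - 3*l - 2) = (l - 5)*(l - 3)*(l + 1)*(l^2 - l - 2) = (l - 5)*(l - 3)*(l - 2)*(l + 1)*(l + 1)
(2) = (d + 4)*(d^4 + 3*d^3 - 19*d^2 - 87*d - 90) = (d - 5)*(d + 4)*(d^3 + 8*d^2 + 21*d + 18) = (d - 5)*(d + 3)*(d + 4)*(d^2 + 5*d + 6) = (d - 5)*(d + 3)^2*(d + 4)*(d + 2)
(3) = (z - 2)*(z^2 + 6*z + 9) = (z - 2)*(z + 3)*(z + 3)
(4) = (q + 2)*(q^2 - 6*q + 8) = (q - 2)*(q + 2)*(q - 4)
(5) = (h - 2)*(h^3 - 11*h^2 + 40*h - 48) = (h - 4)*(h - 2)*(h^2 - 7*h + 12) = (h - 4)*(h - 3)*(h - 2)*(h - 4)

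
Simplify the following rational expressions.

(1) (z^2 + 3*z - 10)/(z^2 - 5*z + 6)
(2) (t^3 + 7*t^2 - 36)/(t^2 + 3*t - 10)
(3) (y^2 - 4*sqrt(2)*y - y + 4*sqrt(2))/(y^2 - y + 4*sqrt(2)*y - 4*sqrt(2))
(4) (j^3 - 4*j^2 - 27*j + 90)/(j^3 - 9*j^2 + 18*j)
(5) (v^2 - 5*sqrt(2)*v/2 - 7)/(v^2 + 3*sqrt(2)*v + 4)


(1) = (z + 5)/(z - 3)
(2) = (t^2 + 9*t + 18)/(t + 5)
(3) = (y - 4*sqrt(2))/(y + 4*sqrt(2))
(4) = (j + 5)/j
(5) = (2*v - 7*sqrt(2))/(2*v + 4*sqrt(2))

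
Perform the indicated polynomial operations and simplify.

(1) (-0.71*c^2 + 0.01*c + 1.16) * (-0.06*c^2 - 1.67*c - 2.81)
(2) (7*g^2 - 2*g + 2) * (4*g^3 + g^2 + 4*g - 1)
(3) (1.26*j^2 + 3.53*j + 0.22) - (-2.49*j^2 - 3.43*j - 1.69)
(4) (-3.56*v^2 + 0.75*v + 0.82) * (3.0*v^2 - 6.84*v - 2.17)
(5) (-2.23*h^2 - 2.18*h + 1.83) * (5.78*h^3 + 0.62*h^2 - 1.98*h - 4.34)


(1) = 0.0426*c^4 + 1.1851*c^3 + 1.9088*c^2 - 1.9653*c - 3.2596
(2) = 28*g^5 - g^4 + 34*g^3 - 13*g^2 + 10*g - 2
(3) = 3.75*j^2 + 6.96*j + 1.91
(4) = -10.68*v^4 + 26.6004*v^3 + 5.0552*v^2 - 7.2363*v - 1.7794
(5) = -12.8894*h^5 - 13.983*h^4 + 13.6412*h^3 + 15.1292*h^2 + 5.8378*h - 7.9422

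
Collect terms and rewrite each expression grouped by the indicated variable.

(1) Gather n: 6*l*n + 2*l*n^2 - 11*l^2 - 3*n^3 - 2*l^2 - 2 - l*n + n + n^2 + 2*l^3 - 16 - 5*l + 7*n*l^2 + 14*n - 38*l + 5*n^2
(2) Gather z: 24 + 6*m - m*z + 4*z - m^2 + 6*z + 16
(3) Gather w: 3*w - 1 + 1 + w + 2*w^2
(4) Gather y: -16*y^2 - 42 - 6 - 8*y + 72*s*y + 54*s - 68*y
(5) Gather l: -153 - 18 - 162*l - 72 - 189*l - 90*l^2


(1) = 2*l^3 - 13*l^2 - 43*l - 3*n^3 + n^2*(2*l + 6) + n*(7*l^2 + 5*l + 15) - 18
(2) = -m^2 + 6*m + z*(10 - m) + 40
(3) = 2*w^2 + 4*w
(4) = 54*s - 16*y^2 + y*(72*s - 76) - 48
(5) = -90*l^2 - 351*l - 243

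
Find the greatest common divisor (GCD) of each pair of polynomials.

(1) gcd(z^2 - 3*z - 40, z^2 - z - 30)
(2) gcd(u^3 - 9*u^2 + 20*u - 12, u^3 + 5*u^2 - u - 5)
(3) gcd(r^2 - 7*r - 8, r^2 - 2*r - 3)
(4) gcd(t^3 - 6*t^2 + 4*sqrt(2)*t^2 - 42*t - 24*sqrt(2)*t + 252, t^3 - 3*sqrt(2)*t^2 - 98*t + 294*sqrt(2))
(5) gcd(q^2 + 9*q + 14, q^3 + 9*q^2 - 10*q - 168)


(1) = gcd((z - 8)*(z + 5), (z - 6)*(z + 5)) = z + 5
(2) = u - 1
(3) = r + 1
(4) = gcd((t - 6)*(t - 3*sqrt(2))*(t + 7*sqrt(2)), (t - 7*sqrt(2))*(t - 3*sqrt(2))*(t + 7*sqrt(2))) = t^2 + 4*sqrt(2)*t - 42
(5) = gcd((q + 2)*(q + 7), (q - 4)*(q + 6)*(q + 7)) = q + 7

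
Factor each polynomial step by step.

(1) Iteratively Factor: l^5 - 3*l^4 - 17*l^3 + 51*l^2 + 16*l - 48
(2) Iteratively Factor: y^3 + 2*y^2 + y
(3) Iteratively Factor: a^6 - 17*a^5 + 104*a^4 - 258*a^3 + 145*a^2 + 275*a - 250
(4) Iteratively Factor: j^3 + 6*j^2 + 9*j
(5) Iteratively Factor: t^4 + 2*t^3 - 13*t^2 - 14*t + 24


(1) = (l + 1)*(l^4 - 4*l^3 - 13*l^2 + 64*l - 48) = (l + 1)*(l + 4)*(l^3 - 8*l^2 + 19*l - 12) = (l - 1)*(l + 1)*(l + 4)*(l^2 - 7*l + 12) = (l - 4)*(l - 1)*(l + 1)*(l + 4)*(l - 3)
(2) = (y)*(y^2 + 2*y + 1) = y*(y + 1)*(y + 1)
(3) = (a - 5)*(a^5 - 12*a^4 + 44*a^3 - 38*a^2 - 45*a + 50) = (a - 5)*(a - 2)*(a^4 - 10*a^3 + 24*a^2 + 10*a - 25) = (a - 5)^2*(a - 2)*(a^3 - 5*a^2 - a + 5) = (a - 5)^2*(a - 2)*(a + 1)*(a^2 - 6*a + 5) = (a - 5)^2*(a - 2)*(a - 1)*(a + 1)*(a - 5)
(4) = (j + 3)*(j^2 + 3*j) = (j + 3)^2*(j)
(5) = (t + 4)*(t^3 - 2*t^2 - 5*t + 6) = (t - 3)*(t + 4)*(t^2 + t - 2) = (t - 3)*(t + 2)*(t + 4)*(t - 1)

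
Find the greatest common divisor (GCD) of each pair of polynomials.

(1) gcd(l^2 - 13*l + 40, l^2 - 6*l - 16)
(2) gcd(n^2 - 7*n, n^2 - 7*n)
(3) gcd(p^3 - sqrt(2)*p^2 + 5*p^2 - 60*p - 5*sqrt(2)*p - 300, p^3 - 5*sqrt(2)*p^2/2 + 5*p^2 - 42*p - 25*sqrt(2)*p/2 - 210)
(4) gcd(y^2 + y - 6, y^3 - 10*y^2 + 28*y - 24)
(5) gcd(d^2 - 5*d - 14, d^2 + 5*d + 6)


(1) = gcd((l - 8)*(l - 5), (l - 8)*(l + 2)) = l - 8
(2) = n^2 - 7*n
(3) = p^2 + p*(5 - 6*sqrt(2)) - 30*sqrt(2)
(4) = gcd((y - 2)*(y + 3), (y - 6)*(y - 2)^2) = y - 2
(5) = gcd((d - 7)*(d + 2), (d + 2)*(d + 3)) = d + 2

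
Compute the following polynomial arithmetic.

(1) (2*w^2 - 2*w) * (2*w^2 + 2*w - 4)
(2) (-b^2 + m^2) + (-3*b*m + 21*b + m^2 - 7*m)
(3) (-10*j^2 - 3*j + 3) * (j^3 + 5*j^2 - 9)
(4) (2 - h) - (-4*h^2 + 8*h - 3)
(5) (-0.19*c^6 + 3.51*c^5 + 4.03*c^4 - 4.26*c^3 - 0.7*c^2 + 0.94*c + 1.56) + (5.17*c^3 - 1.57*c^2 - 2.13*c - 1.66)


(1) = 4*w^4 - 12*w^2 + 8*w
(2) = -b^2 - 3*b*m + 21*b + 2*m^2 - 7*m
(3) = -10*j^5 - 53*j^4 - 12*j^3 + 105*j^2 + 27*j - 27
(4) = 4*h^2 - 9*h + 5
(5) = -0.19*c^6 + 3.51*c^5 + 4.03*c^4 + 0.91*c^3 - 2.27*c^2 - 1.19*c - 0.1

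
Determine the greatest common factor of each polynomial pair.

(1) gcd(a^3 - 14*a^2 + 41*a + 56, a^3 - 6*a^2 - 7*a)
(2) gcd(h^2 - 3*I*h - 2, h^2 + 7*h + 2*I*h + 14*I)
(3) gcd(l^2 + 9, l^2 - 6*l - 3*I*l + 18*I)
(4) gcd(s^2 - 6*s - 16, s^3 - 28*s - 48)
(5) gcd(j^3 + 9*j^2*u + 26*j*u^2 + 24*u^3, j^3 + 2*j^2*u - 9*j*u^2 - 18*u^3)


(1) = a^2 - 6*a - 7
(2) = 1
(3) = gcd((l - 3*I)*(l + 3*I), (l - 6)*(l - 3*I)) = l - 3*I
(4) = gcd((s - 8)*(s + 2), (s - 6)*(s + 2)*(s + 4)) = s + 2
(5) = j^2 + 5*j*u + 6*u^2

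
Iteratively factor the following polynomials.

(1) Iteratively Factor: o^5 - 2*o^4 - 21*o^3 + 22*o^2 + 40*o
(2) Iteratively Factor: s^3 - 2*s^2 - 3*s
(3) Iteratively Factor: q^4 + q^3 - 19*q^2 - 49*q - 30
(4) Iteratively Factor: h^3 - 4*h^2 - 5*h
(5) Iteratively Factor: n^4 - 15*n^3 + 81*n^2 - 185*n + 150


(1) = (o)*(o^4 - 2*o^3 - 21*o^2 + 22*o + 40) = o*(o + 1)*(o^3 - 3*o^2 - 18*o + 40) = o*(o + 1)*(o + 4)*(o^2 - 7*o + 10) = o*(o - 2)*(o + 1)*(o + 4)*(o - 5)
(2) = (s)*(s^2 - 2*s - 3) = s*(s - 3)*(s + 1)
(3) = (q + 1)*(q^3 - 19*q - 30) = (q + 1)*(q + 2)*(q^2 - 2*q - 15) = (q - 5)*(q + 1)*(q + 2)*(q + 3)
(4) = (h)*(h^2 - 4*h - 5) = h*(h + 1)*(h - 5)
(5) = (n - 5)*(n^3 - 10*n^2 + 31*n - 30) = (n - 5)*(n - 2)*(n^2 - 8*n + 15) = (n - 5)^2*(n - 2)*(n - 3)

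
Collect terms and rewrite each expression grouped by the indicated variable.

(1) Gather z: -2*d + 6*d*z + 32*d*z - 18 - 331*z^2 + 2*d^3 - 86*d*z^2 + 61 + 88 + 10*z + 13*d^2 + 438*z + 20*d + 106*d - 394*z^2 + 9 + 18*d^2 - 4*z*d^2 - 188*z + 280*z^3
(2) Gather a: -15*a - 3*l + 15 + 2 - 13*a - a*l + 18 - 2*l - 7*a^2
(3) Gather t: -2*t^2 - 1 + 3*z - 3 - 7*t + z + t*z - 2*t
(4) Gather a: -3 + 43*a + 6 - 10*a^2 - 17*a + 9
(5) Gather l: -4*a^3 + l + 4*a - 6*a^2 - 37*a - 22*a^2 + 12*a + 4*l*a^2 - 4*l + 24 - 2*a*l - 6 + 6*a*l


(1) = 2*d^3 + 31*d^2 + 124*d + 280*z^3 + z^2*(-86*d - 725) + z*(-4*d^2 + 38*d + 260) + 140
(2) = -7*a^2 + a*(-l - 28) - 5*l + 35
(3) = -2*t^2 + t*(z - 9) + 4*z - 4
(4) = -10*a^2 + 26*a + 12
(5) = -4*a^3 - 28*a^2 - 21*a + l*(4*a^2 + 4*a - 3) + 18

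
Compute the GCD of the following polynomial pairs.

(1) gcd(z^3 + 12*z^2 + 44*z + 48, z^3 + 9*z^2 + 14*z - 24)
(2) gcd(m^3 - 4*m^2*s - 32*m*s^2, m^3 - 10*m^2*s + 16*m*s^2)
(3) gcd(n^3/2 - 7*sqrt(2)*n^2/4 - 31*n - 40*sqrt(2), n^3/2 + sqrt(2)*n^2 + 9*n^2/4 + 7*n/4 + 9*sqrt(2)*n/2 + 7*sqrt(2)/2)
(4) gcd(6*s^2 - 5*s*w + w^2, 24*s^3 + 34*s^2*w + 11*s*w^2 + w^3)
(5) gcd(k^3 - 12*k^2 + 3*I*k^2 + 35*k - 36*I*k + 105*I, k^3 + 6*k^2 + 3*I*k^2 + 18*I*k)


(1) = gcd((z + 2)*(z + 4)*(z + 6), (z - 1)*(z + 4)*(z + 6)) = z^2 + 10*z + 24
(2) = gcd(m*(m - 8*s)*(m + 4*s), m*(m - 8*s)*(m - 2*s)) = -m^2 + 8*m*s
(3) = gcd((n/2 + sqrt(2))*(n - 8*sqrt(2))*(n + 5*sqrt(2)/2), (n/2 + 1/2)*(n + 7/2)*(n + 2*sqrt(2))) = n + 2*sqrt(2)
(4) = gcd((-3*s + w)*(-2*s + w), (s + w)*(4*s + w)*(6*s + w)) = 1
(5) = gcd((k - 7)*(k - 5)*(k + 3*I), k*(k + 6)*(k + 3*I)) = k + 3*I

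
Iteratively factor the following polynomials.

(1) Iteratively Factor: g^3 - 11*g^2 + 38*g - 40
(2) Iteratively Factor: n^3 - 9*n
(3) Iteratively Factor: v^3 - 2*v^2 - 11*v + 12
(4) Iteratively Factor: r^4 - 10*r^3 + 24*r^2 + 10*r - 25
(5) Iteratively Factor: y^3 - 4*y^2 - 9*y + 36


(1) = (g - 4)*(g^2 - 7*g + 10) = (g - 4)*(g - 2)*(g - 5)
(2) = (n + 3)*(n^2 - 3*n) = (n - 3)*(n + 3)*(n)
(3) = (v - 1)*(v^2 - v - 12) = (v - 1)*(v + 3)*(v - 4)
(4) = (r - 1)*(r^3 - 9*r^2 + 15*r + 25) = (r - 5)*(r - 1)*(r^2 - 4*r - 5) = (r - 5)*(r - 1)*(r + 1)*(r - 5)
(5) = (y - 3)*(y^2 - y - 12) = (y - 3)*(y + 3)*(y - 4)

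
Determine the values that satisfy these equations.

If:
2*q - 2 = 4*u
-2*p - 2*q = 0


Then:
p = -2*u - 1
q = 2*u + 1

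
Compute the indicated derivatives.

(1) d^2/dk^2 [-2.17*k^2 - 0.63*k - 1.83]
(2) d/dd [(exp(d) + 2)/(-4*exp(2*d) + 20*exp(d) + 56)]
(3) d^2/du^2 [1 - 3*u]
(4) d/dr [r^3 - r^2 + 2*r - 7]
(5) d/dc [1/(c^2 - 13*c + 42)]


(1) = -4.34000000000000
(2) = exp(d)/(4*(exp(2*d) - 14*exp(d) + 49))
(3) = 0
(4) = 3*r^2 - 2*r + 2
(5) = (13 - 2*c)/(c^2 - 13*c + 42)^2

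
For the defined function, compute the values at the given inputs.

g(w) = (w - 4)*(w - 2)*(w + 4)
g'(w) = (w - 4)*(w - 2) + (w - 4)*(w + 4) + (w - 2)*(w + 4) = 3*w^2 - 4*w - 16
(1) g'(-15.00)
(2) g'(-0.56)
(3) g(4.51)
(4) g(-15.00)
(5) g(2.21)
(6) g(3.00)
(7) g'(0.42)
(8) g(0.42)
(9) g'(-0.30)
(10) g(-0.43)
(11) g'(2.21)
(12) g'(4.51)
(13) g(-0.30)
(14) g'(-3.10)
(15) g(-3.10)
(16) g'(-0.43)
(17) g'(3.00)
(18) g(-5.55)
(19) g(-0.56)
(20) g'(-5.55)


(1) = 719.00
(2) = -12.82
(3) = 10.89
(4) = -3553.00
(5) = -2.33
(6) = -7.00
(7) = -17.15
(8) = 25.00
(9) = -14.53
(10) = 38.43
(11) = -10.19
(12) = 26.98
(13) = 36.59
(14) = 25.23
(15) = 32.59
(16) = -13.73
(17) = -1.00
(18) = -111.76
(19) = 40.16
(20) = 98.61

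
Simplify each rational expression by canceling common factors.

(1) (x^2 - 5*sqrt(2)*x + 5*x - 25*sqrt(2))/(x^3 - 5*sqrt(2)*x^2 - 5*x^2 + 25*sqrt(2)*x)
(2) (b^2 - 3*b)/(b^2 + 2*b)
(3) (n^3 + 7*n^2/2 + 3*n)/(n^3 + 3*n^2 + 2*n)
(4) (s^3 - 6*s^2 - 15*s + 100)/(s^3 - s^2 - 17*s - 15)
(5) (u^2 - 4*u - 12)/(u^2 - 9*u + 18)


(1) = (x + 5)/(x^2 - 5*x)
(2) = (b - 3)/(b + 2)
(3) = (2*n + 3)/(2*n + 2)
(4) = (s^2 - s - 20)/(s^2 + 4*s + 3)
(5) = (u + 2)/(u - 3)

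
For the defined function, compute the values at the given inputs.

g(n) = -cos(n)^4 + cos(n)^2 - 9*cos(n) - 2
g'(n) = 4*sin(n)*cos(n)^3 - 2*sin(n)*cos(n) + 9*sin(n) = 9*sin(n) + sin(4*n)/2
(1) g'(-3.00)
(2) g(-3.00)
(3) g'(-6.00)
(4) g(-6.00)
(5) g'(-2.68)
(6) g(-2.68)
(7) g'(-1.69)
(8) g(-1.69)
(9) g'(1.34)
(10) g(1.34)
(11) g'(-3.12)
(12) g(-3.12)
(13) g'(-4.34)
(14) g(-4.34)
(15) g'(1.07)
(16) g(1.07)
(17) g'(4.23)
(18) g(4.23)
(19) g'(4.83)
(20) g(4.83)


(1) = -1.00
(2) = 6.93
(3) = 2.97
(4) = -10.57
(5) = -3.53
(6) = 6.22
(7) = -9.17
(8) = -0.92
(9) = 8.36
(10) = -4.01
(11) = -0.15
(12) = 7.00
(13) = 8.88
(14) = 1.39
(15) = 7.44
(16) = -6.14
(17) = -8.44
(18) = 2.34
(19) = -8.71
(20) = -3.04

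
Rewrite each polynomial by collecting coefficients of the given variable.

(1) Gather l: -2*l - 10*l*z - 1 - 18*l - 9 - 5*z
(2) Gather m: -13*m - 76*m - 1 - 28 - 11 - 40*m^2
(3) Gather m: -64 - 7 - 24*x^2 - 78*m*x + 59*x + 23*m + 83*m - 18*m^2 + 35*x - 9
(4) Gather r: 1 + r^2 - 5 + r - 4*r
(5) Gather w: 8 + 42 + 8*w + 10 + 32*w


(1) = l*(-10*z - 20) - 5*z - 10
(2) = -40*m^2 - 89*m - 40
(3) = -18*m^2 + m*(106 - 78*x) - 24*x^2 + 94*x - 80
(4) = r^2 - 3*r - 4
(5) = 40*w + 60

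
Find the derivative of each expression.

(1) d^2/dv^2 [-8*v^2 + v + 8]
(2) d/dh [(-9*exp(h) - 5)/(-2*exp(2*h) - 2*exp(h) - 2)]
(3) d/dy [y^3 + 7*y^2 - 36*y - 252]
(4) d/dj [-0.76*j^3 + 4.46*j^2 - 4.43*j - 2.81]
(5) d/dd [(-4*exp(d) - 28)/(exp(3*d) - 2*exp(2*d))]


(1) = -16
(2) = (-(2*exp(h) + 1)*(9*exp(h) + 5) + 9*exp(2*h) + 9*exp(h) + 9)*exp(h)/(2*(exp(2*h) + exp(h) + 1)^2)
(3) = 3*y^2 + 14*y - 36
(4) = -2.28*j^2 + 8.92*j - 4.43
(5) = 4*(2*exp(2*d) + 19*exp(d) - 28)*exp(-2*d)/(exp(2*d) - 4*exp(d) + 4)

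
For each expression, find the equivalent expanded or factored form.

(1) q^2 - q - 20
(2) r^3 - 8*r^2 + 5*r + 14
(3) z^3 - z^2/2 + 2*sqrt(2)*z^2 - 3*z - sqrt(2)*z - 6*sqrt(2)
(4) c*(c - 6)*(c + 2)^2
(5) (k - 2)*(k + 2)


(1) = (q - 5)*(q + 4)
(2) = (r - 7)*(r - 2)*(r + 1)
(3) = (z - 2)*(z + 3/2)*(z + 2*sqrt(2))
(4) = c^4 - 2*c^3 - 20*c^2 - 24*c
(5) = k^2 - 4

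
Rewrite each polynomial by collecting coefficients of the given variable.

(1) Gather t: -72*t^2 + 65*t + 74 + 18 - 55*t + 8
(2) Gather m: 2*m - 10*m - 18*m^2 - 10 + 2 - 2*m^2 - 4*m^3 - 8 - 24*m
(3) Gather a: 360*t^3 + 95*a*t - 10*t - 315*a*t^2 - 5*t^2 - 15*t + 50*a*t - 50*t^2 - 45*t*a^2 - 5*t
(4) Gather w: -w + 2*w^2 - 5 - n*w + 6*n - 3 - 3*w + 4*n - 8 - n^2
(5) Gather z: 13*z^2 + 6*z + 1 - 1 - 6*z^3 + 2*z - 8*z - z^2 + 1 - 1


(1) = -72*t^2 + 10*t + 100
(2) = -4*m^3 - 20*m^2 - 32*m - 16
(3) = -45*a^2*t + a*(-315*t^2 + 145*t) + 360*t^3 - 55*t^2 - 30*t
(4) = -n^2 + 10*n + 2*w^2 + w*(-n - 4) - 16
(5) = -6*z^3 + 12*z^2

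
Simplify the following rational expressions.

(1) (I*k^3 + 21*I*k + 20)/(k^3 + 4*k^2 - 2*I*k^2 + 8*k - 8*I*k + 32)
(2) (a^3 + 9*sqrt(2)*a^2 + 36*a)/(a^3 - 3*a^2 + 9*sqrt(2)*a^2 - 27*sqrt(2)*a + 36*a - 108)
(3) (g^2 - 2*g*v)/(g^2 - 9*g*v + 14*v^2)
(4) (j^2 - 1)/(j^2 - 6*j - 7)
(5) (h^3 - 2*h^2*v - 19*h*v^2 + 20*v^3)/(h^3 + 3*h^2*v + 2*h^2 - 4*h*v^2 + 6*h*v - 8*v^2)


(1) = (I*k^2 - 4*k + 5*I)/(k^2 + k*(4 + 2*I) + 8*I)
(2) = a/(a - 3)
(3) = -g/(-g + 7*v)
(4) = (j - 1)/(j - 7)
(5) = (h - 5*v)/(h + 2)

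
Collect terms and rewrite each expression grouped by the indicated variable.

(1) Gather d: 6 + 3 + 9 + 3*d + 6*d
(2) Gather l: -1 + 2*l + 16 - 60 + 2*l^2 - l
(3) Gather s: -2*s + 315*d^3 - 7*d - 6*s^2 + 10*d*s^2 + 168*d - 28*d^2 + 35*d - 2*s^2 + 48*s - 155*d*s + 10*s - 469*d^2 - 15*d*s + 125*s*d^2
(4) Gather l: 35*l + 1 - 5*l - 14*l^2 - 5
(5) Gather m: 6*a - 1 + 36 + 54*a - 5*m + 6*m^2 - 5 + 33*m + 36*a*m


(1) = 9*d + 18
(2) = 2*l^2 + l - 45
(3) = 315*d^3 - 497*d^2 + 196*d + s^2*(10*d - 8) + s*(125*d^2 - 170*d + 56)
(4) = -14*l^2 + 30*l - 4
(5) = 60*a + 6*m^2 + m*(36*a + 28) + 30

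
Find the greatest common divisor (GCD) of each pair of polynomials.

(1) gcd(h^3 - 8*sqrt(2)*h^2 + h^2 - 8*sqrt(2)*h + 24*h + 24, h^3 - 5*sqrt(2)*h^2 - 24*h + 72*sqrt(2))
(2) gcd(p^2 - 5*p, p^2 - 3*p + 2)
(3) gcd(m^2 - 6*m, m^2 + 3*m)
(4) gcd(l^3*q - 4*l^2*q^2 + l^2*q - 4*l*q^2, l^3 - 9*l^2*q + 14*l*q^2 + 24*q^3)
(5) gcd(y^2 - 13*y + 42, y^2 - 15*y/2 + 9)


(1) = gcd((h + 1)*(h - 6*sqrt(2))*(h - 2*sqrt(2)), (h - 6*sqrt(2))*(h - 2*sqrt(2))*(h + 3*sqrt(2))) = h^2 - 8*sqrt(2)*h + 24
(2) = 1
(3) = gcd(m*(m - 6), m*(m + 3)) = m
(4) = -l + 4*q
(5) = y - 6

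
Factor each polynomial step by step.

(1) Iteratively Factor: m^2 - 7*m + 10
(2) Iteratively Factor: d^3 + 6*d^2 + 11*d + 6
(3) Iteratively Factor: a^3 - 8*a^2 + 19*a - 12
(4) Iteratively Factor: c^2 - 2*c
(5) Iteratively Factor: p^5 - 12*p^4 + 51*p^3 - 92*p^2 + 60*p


(1) = (m - 5)*(m - 2)
(2) = (d + 1)*(d^2 + 5*d + 6) = (d + 1)*(d + 3)*(d + 2)
(3) = (a - 4)*(a^2 - 4*a + 3) = (a - 4)*(a - 3)*(a - 1)
(4) = (c)*(c - 2)
(5) = (p - 2)*(p^4 - 10*p^3 + 31*p^2 - 30*p) = (p - 5)*(p - 2)*(p^3 - 5*p^2 + 6*p) = p*(p - 5)*(p - 2)*(p^2 - 5*p + 6) = p*(p - 5)*(p - 3)*(p - 2)*(p - 2)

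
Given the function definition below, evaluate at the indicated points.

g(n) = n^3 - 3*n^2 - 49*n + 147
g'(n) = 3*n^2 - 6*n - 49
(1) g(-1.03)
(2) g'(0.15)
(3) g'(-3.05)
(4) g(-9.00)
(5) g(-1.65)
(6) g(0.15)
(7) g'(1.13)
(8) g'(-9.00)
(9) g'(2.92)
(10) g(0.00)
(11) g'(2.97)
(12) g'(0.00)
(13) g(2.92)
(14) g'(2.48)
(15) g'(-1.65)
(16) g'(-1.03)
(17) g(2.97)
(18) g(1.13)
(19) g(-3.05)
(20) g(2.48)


(1) = 193.19
(2) = -49.83
(3) = -2.79
(4) = -384.00
(5) = 215.19
(6) = 139.59
(7) = -51.95
(8) = 248.00
(9) = -40.94
(10) = 147.00
(11) = -40.36
(12) = -49.00
(13) = 3.24
(14) = -45.43
(15) = -30.93
(16) = -39.64
(17) = 1.21
(18) = 89.24
(19) = 240.17
(20) = 22.28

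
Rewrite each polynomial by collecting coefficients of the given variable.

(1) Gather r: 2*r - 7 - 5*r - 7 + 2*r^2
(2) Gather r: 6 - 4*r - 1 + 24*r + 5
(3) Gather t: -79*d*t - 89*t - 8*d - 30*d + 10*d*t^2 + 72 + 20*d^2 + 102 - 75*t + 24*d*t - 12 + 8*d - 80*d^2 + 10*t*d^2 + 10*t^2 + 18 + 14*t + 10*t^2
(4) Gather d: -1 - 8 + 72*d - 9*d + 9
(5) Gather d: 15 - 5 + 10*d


(1) = 2*r^2 - 3*r - 14
(2) = 20*r + 10
(3) = -60*d^2 - 30*d + t^2*(10*d + 20) + t*(10*d^2 - 55*d - 150) + 180
(4) = 63*d
(5) = 10*d + 10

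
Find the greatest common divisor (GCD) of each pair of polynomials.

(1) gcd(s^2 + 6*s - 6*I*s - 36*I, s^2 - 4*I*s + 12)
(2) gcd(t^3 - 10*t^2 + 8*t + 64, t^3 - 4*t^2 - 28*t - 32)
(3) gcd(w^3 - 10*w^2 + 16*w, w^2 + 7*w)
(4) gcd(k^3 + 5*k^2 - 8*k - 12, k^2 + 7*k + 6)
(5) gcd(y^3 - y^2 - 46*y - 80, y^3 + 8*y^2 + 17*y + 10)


(1) = s - 6*I
(2) = gcd((t - 8)*(t - 4)*(t + 2), (t - 8)*(t + 2)^2) = t^2 - 6*t - 16
(3) = w
(4) = k^2 + 7*k + 6
(5) = y^2 + 7*y + 10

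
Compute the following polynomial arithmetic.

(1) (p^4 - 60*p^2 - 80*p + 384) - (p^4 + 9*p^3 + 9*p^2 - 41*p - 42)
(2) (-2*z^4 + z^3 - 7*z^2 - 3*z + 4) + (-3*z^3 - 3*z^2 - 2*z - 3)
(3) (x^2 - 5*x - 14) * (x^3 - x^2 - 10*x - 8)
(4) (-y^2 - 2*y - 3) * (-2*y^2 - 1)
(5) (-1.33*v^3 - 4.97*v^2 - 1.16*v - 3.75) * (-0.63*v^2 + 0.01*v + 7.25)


(1) = -9*p^3 - 69*p^2 - 39*p + 426
(2) = -2*z^4 - 2*z^3 - 10*z^2 - 5*z + 1
(3) = x^5 - 6*x^4 - 19*x^3 + 56*x^2 + 180*x + 112
(4) = 2*y^4 + 4*y^3 + 7*y^2 + 2*y + 3
(5) = 0.8379*v^5 + 3.1178*v^4 - 8.9614*v^3 - 33.6816*v^2 - 8.4475*v - 27.1875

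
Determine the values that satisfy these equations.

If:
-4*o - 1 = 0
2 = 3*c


Then:
c = 2/3
o = -1/4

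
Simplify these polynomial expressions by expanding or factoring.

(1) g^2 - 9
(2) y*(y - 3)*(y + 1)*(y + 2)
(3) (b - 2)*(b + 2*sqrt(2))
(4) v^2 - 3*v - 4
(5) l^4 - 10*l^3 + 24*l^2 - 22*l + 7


(1) = (g - 3)*(g + 3)
(2) = y^4 - 7*y^2 - 6*y
(3) = b^2 - 2*b + 2*sqrt(2)*b - 4*sqrt(2)
(4) = (v - 4)*(v + 1)
(5) = (l - 7)*(l - 1)^3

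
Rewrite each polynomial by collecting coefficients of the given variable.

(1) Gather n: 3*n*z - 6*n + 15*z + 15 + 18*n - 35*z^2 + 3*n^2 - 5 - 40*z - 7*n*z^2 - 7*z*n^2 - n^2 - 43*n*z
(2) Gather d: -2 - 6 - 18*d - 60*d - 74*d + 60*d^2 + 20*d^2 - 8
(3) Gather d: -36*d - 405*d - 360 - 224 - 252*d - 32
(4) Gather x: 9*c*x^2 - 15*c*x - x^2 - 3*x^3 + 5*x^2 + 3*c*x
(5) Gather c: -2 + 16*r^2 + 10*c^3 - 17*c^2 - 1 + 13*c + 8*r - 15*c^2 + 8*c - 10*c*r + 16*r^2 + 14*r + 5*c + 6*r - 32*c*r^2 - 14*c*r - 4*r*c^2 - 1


(1) = n^2*(2 - 7*z) + n*(-7*z^2 - 40*z + 12) - 35*z^2 - 25*z + 10
(2) = 80*d^2 - 152*d - 16
(3) = -693*d - 616
(4) = -12*c*x - 3*x^3 + x^2*(9*c + 4)
(5) = 10*c^3 + c^2*(-4*r - 32) + c*(-32*r^2 - 24*r + 26) + 32*r^2 + 28*r - 4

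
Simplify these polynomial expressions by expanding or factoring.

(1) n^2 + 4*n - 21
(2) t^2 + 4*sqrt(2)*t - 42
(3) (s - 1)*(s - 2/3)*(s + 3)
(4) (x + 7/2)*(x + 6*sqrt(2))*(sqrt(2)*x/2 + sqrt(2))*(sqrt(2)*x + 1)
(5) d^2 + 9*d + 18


(1) = (n - 3)*(n + 7)
(2) = (t - 3*sqrt(2))*(t + 7*sqrt(2))
(3) = s^3 + 4*s^2/3 - 13*s/3 + 2
(4) = x^4 + 11*x^3/2 + 13*sqrt(2)*x^3/2 + 13*x^2 + 143*sqrt(2)*x^2/4 + 33*x + 91*sqrt(2)*x/2 + 42
(5) = (d + 3)*(d + 6)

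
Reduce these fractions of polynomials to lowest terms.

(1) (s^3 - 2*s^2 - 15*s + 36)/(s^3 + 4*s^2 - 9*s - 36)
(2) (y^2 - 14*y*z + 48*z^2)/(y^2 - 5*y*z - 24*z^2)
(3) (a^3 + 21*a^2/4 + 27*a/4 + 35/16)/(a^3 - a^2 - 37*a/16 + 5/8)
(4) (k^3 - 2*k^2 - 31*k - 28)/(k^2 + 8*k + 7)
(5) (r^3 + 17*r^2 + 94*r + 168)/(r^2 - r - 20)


(1) = (s - 3)/(s + 3)
(2) = (y - 6*z)/(y + 3*z)
(3) = (4*a^2 + 16*a + 7)/(4*a^2 - 9*a + 2)
(4) = (k^2 - 3*k - 28)/(k + 7)
(5) = (r^2 + 13*r + 42)/(r - 5)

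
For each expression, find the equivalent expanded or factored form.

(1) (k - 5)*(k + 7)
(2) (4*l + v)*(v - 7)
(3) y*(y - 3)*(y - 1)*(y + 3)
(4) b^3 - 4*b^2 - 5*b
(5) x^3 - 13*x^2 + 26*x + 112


(1) = k^2 + 2*k - 35
(2) = 4*l*v - 28*l + v^2 - 7*v
(3) = y^4 - y^3 - 9*y^2 + 9*y
(4) = b*(b - 5)*(b + 1)
(5) = (x - 8)*(x - 7)*(x + 2)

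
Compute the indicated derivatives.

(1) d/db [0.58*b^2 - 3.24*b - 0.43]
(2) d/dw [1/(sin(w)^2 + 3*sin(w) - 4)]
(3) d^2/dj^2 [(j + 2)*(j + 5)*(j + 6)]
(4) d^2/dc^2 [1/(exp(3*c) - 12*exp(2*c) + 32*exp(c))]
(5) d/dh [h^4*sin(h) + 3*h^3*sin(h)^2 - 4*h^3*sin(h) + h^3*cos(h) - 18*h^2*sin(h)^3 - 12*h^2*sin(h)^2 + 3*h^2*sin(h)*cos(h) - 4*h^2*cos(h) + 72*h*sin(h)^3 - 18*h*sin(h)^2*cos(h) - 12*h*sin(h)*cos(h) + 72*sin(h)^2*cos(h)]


(1) = 1.16*b - 3.24
(2) = -(2*sin(w) + 3)*cos(w)/(sin(w)^2 + 3*sin(w) - 4)^2
(3) = 6*j + 26
(4) = ((-9*exp(2*c) + 48*exp(c) - 32)*(exp(2*c) - 12*exp(c) + 32) + 2*(3*exp(2*c) - 24*exp(c) + 32)^2)*exp(-c)/(exp(2*c) - 12*exp(c) + 32)^3
(5) = h^4*cos(h) + 3*h^3*sin(h) + 3*h^3*sin(2*h) - 4*h^3*cos(h) - 8*h^2*sin(h) - 12*h^2*sin(2*h) - 21*h^2*cos(h)/2 - 3*h^2*cos(2*h)/2 + 27*h^2*cos(3*h)/2 + 9*h^2/2 - 45*h*sin(h)/2 + 3*h*sin(2*h) - 9*h*sin(3*h)/2 + 46*h*cos(h) - 54*h*cos(3*h) - 12*h + 36*sin(h) - 6*sin(2*h) + 36*sin(3*h) - 9*cos(h)/2 + 9*cos(3*h)/2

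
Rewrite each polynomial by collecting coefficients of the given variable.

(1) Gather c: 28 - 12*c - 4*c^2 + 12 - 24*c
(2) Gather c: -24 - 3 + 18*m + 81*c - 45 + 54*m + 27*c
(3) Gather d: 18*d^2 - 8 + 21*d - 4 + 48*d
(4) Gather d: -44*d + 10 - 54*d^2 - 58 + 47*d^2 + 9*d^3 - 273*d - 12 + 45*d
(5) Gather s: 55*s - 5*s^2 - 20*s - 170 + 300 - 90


(1) = -4*c^2 - 36*c + 40
(2) = 108*c + 72*m - 72
(3) = 18*d^2 + 69*d - 12
(4) = 9*d^3 - 7*d^2 - 272*d - 60
(5) = -5*s^2 + 35*s + 40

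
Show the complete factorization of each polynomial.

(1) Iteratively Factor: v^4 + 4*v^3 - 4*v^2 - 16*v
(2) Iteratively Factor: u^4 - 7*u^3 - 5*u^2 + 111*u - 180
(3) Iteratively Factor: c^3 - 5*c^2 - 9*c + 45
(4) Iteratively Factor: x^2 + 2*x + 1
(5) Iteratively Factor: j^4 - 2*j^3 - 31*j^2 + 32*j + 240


(1) = (v + 2)*(v^3 + 2*v^2 - 8*v) = (v + 2)*(v + 4)*(v^2 - 2*v) = (v - 2)*(v + 2)*(v + 4)*(v)
(2) = (u - 5)*(u^3 - 2*u^2 - 15*u + 36) = (u - 5)*(u - 3)*(u^2 + u - 12) = (u - 5)*(u - 3)^2*(u + 4)
(3) = (c - 3)*(c^2 - 2*c - 15) = (c - 3)*(c + 3)*(c - 5)
(4) = (x + 1)*(x + 1)
(5) = (j - 5)*(j^3 + 3*j^2 - 16*j - 48) = (j - 5)*(j + 4)*(j^2 - j - 12) = (j - 5)*(j + 3)*(j + 4)*(j - 4)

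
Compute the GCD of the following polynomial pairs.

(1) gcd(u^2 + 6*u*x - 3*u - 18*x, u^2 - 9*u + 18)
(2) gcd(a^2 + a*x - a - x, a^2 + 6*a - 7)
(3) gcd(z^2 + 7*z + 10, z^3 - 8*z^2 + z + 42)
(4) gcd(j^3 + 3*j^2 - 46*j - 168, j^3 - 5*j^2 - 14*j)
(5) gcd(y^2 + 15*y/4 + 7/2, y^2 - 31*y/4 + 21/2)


(1) = u - 3
(2) = gcd((a - 1)*(a + x), (a - 1)*(a + 7)) = a - 1
(3) = gcd((z + 2)*(z + 5), (z - 7)*(z - 3)*(z + 2)) = z + 2
(4) = gcd((j - 7)*(j + 4)*(j + 6), j*(j - 7)*(j + 2)) = j - 7
(5) = gcd((y + 7/4)*(y + 2), (y - 6)*(y - 7/4)) = 1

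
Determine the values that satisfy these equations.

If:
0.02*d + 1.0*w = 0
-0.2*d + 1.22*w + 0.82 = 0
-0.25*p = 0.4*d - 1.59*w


Then:
d = 3.65
p = -6.31
w = -0.07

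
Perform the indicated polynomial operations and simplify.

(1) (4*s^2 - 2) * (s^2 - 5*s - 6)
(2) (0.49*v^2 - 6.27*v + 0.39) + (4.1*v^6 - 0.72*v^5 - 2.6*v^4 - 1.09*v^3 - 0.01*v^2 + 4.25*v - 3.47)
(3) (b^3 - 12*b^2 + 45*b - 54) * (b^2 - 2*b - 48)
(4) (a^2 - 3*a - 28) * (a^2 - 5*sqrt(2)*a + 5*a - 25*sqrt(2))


(1) = 4*s^4 - 20*s^3 - 26*s^2 + 10*s + 12
(2) = 4.1*v^6 - 0.72*v^5 - 2.6*v^4 - 1.09*v^3 + 0.48*v^2 - 2.02*v - 3.08
(3) = b^5 - 14*b^4 + 21*b^3 + 432*b^2 - 2052*b + 2592
(4) = a^4 - 5*sqrt(2)*a^3 + 2*a^3 - 43*a^2 - 10*sqrt(2)*a^2 - 140*a + 215*sqrt(2)*a + 700*sqrt(2)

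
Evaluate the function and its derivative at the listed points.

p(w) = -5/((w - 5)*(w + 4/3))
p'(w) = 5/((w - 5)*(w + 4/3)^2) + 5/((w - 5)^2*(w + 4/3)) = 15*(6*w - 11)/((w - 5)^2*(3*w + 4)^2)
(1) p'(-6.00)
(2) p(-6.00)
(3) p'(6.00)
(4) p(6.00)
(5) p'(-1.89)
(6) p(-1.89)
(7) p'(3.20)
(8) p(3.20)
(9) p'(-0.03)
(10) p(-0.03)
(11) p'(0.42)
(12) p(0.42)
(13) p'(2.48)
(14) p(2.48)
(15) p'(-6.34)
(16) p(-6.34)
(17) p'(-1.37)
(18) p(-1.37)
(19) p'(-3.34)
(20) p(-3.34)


(1) = -0.03
(2) = -0.10
(3) = 0.77
(4) = -0.68
(5) = -2.53
(6) = -1.30
(7) = 0.21
(8) = 0.61
(9) = -0.43
(10) = 0.76
(11) = -0.22
(12) = 0.62
(13) = 0.07
(14) = 0.52
(15) = -0.03
(16) = -0.09
(17) = -587.19
(18) = -21.41
(19) = -0.18
(20) = -0.30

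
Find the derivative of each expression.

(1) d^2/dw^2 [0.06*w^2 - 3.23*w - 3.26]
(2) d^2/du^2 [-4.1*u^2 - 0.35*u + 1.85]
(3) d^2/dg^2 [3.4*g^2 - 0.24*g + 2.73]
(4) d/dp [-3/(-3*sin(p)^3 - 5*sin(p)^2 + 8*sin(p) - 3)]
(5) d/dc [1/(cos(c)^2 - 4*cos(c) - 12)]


(1) = 0.120000000000000
(2) = -8.20000000000000
(3) = 6.80000000000000
(4) = 3*(-9*sin(p)^2 - 10*sin(p) + 8)*cos(p)/(3*sin(p)^3 + 5*sin(p)^2 - 8*sin(p) + 3)^2
(5) = 2*(cos(c) - 2)*sin(c)/(sin(c)^2 + 4*cos(c) + 11)^2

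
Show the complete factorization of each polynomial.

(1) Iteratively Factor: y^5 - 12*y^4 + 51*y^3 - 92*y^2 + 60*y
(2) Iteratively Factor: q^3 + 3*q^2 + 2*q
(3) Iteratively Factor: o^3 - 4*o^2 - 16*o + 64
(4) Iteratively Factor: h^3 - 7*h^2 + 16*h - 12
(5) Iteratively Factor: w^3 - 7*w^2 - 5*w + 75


(1) = (y)*(y^4 - 12*y^3 + 51*y^2 - 92*y + 60) = y*(y - 2)*(y^3 - 10*y^2 + 31*y - 30) = y*(y - 5)*(y - 2)*(y^2 - 5*y + 6) = y*(y - 5)*(y - 2)^2*(y - 3)
(2) = (q + 2)*(q^2 + q) = q*(q + 2)*(q + 1)
(3) = (o - 4)*(o^2 - 16) = (o - 4)*(o + 4)*(o - 4)
(4) = (h - 2)*(h^2 - 5*h + 6) = (h - 3)*(h - 2)*(h - 2)
(5) = (w - 5)*(w^2 - 2*w - 15) = (w - 5)*(w + 3)*(w - 5)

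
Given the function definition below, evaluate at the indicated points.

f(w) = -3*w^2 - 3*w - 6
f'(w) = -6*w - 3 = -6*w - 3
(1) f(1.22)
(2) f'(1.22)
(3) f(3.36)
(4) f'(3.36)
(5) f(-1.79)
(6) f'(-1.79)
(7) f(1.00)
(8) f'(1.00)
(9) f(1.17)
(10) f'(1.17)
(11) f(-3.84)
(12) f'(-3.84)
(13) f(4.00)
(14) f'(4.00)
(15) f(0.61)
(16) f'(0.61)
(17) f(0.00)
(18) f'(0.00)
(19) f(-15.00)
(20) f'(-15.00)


(1) = -14.13
(2) = -10.32
(3) = -49.95
(4) = -23.16
(5) = -10.24
(6) = 7.74
(7) = -12.00
(8) = -9.00
(9) = -13.62
(10) = -10.02
(11) = -38.72
(12) = 20.04
(13) = -66.00
(14) = -27.00
(15) = -8.95
(16) = -6.66
(17) = -6.00
(18) = -3.00
(19) = -636.00
(20) = 87.00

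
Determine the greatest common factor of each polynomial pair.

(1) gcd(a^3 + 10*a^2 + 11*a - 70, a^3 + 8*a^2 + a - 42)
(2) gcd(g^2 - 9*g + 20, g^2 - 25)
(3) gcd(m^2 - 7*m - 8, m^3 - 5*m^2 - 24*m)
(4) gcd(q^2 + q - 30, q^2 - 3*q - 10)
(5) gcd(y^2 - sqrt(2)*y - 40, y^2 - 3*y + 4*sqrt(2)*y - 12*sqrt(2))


(1) = a^2 + 5*a - 14
(2) = gcd((g - 5)*(g - 4), (g - 5)*(g + 5)) = g - 5
(3) = m - 8
(4) = gcd((q - 5)*(q + 6), (q - 5)*(q + 2)) = q - 5
(5) = y + 4*sqrt(2)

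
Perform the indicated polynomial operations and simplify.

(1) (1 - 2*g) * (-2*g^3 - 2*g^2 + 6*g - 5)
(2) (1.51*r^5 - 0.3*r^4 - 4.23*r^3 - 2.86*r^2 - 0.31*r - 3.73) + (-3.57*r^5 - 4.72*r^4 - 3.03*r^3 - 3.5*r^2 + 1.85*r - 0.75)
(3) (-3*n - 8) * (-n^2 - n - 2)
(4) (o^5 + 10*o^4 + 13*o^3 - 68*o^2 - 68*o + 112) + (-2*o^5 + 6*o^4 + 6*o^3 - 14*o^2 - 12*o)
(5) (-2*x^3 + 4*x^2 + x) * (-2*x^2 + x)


(1) = 4*g^4 + 2*g^3 - 14*g^2 + 16*g - 5
(2) = -2.06*r^5 - 5.02*r^4 - 7.26*r^3 - 6.36*r^2 + 1.54*r - 4.48
(3) = 3*n^3 + 11*n^2 + 14*n + 16
(4) = -o^5 + 16*o^4 + 19*o^3 - 82*o^2 - 80*o + 112
(5) = 4*x^5 - 10*x^4 + 2*x^3 + x^2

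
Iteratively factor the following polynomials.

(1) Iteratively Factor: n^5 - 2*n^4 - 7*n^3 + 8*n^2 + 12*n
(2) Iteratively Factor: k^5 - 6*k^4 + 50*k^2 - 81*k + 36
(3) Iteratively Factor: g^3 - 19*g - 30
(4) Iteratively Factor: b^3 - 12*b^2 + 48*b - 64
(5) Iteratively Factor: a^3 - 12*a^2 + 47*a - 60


(1) = (n + 2)*(n^4 - 4*n^3 + n^2 + 6*n) = (n - 3)*(n + 2)*(n^3 - n^2 - 2*n) = (n - 3)*(n + 1)*(n + 2)*(n^2 - 2*n) = n*(n - 3)*(n + 1)*(n + 2)*(n - 2)
(2) = (k - 1)*(k^4 - 5*k^3 - 5*k^2 + 45*k - 36) = (k - 3)*(k - 1)*(k^3 - 2*k^2 - 11*k + 12) = (k - 3)*(k - 1)*(k + 3)*(k^2 - 5*k + 4) = (k - 4)*(k - 3)*(k - 1)*(k + 3)*(k - 1)
(3) = (g + 2)*(g^2 - 2*g - 15) = (g + 2)*(g + 3)*(g - 5)
(4) = (b - 4)*(b^2 - 8*b + 16) = (b - 4)^2*(b - 4)
(5) = (a - 5)*(a^2 - 7*a + 12) = (a - 5)*(a - 4)*(a - 3)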